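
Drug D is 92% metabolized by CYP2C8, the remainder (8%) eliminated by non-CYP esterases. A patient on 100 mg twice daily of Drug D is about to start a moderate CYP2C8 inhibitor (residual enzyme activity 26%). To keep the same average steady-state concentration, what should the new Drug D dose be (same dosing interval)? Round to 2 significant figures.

32 mg

The CYP2C8 pathway (92% of clearance) falls to 0.26× activity: 0.92 × 0.26 = 0.2392.
The remaining 8% of clearance is unaffected.
CL_new/CL_old = 0.2392 + 0.08 = 0.3192.
To maintain the same steady-state level, dose must scale with clearance: new dose = 100 × 0.3192 = 32 mg.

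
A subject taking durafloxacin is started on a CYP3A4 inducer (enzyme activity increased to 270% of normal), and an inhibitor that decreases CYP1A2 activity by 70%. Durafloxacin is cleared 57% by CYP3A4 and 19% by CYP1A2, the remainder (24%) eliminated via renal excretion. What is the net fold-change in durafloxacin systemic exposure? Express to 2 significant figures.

0.54

The CYP3A4 pathway (57% of clearance) increases to 2.7× activity: 0.57 × 2.7 = 1.539.
The CYP1A2 pathway (19% of clearance) is reduced to 0.3× activity: 0.19 × 0.3 = 0.057.
The remaining 24% of clearance is unaffected.
New clearance relative to baseline: 1.539 + 0.057 + 0.24 = 1.836.
Because systemic exposure varies inversely with clearance, the combined effect is 1 / 1.836 = 0.54.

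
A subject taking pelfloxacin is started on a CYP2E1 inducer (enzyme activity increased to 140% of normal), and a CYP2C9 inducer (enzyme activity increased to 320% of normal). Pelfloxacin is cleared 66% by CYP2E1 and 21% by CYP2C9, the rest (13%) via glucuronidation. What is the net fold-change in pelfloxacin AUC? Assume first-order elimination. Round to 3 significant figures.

0.579

The CYP2E1 pathway (66% of clearance) rises to 1.4× activity: 0.66 × 1.4 = 0.924.
The CYP2C9 pathway (21% of clearance) rises to 3.2× activity: 0.21 × 3.2 = 0.672.
Non-CYP routes (13%) are unchanged.
Relative clearance = 0.924 + 0.672 + 0.13 = 1.726.
Because AUC varies inversely with clearance, the combined effect is 1 / 1.726 = 0.579.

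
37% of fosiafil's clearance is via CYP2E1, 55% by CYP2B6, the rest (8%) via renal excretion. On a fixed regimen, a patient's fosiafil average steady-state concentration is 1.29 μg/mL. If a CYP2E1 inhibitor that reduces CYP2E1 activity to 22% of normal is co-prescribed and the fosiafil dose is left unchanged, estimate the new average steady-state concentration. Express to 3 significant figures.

1.81 μg/mL

The CYP2E1 pathway (37% of clearance) falls to 0.22× activity: 0.37 × 0.22 = 0.0814.
CYP2B6 (55%) and the residual 8% are unaffected.
Relative clearance = 0.0814 + 0.55 + 0.08 = 0.7114.
New average steady-state concentration = baseline ÷ relative clearance = 1.29 / 0.7114 = 1.81 μg/mL.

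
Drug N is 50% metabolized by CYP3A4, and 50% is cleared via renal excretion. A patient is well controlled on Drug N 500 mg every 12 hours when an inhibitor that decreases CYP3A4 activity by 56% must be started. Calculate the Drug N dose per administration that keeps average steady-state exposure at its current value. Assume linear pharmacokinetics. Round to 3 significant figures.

CYP3A4: 0.5 × 0.44 = 0.22
Other: 0.5 (unchanged)
CL_new/CL_old = 0.22 + 0.5 = 0.72.
Css,avg = (dose rate)/CL, so holding Css fixed requires dose ∝ CL: 500 × 0.72 = 360 mg.

360 mg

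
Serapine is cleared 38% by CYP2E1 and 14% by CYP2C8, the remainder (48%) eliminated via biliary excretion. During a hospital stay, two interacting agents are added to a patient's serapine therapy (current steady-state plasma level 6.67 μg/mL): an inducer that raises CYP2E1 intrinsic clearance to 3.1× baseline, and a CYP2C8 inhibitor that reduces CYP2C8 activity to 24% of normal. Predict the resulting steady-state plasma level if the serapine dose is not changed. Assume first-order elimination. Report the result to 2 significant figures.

3.9 μg/mL

The CYP2E1 pathway (38% of clearance) is boosted to 3.1× activity: 0.38 × 3.1 = 1.178.
The CYP2C8 pathway (14% of clearance) falls to 0.24× activity: 0.14 × 0.24 = 0.0336.
The remaining 48% of clearance is unaffected.
CL_new/CL_old = 1.178 + 0.0336 + 0.48 = 1.6916.
Dividing the baseline by the relative clearance: 6.67 / 1.6916 = 3.9 μg/mL.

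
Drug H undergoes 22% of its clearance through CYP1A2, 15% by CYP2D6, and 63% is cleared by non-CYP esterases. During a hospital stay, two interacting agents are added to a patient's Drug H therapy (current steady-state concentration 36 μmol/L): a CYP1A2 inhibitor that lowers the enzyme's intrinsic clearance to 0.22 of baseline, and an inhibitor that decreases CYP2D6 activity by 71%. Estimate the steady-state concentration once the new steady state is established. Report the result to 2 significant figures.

50 μmol/L

CYP1A2: 0.22 × 0.22 = 0.0484
CYP2D6: 0.15 × 0.29 = 0.0435
Other: 0.63 (unchanged)
CL_new/CL_old = 0.0484 + 0.0435 + 0.63 = 0.7219.
Steady-state concentration ∝ 1/CL: new value = 36 / 0.7219 = 50 μmol/L.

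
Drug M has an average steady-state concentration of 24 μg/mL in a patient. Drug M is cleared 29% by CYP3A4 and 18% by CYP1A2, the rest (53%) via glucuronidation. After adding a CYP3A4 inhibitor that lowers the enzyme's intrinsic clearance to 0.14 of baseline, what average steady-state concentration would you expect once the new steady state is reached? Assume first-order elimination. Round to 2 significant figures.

The CYP3A4 pathway (29% of clearance) falls to 0.14× activity: 0.29 × 0.14 = 0.0406.
CYP1A2 (18%) and the residual 53% are unaffected.
New clearance relative to baseline: 0.0406 + 0.18 + 0.53 = 0.7506.
With dosing unchanged, average steady-state concentration scales as 1/CL: 24 / 0.7506 = 32 μg/mL.

32 μg/mL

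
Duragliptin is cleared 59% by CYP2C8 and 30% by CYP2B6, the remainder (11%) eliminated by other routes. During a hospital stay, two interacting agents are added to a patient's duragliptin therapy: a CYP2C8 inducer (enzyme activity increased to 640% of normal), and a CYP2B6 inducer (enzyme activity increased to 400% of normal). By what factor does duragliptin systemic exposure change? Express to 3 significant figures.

The CYP2C8 pathway (59% of clearance) increases to 6.4× activity: 0.59 × 6.4 = 3.776.
The CYP2B6 pathway (30% of clearance) is boosted to 4× activity: 0.3 × 4 = 1.2.
Non-CYP routes (11%) are unchanged.
Relative clearance = 3.776 + 1.2 + 0.11 = 5.086.
Systemic exposure ∝ 1/CL: fold-change = 1 / 5.086 = 0.197.

0.197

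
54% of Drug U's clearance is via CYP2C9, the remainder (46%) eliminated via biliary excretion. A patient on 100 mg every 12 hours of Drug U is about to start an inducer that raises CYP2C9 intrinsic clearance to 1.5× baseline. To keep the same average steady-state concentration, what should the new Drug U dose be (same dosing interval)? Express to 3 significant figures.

127 mg

The CYP2C9 pathway (54% of clearance) increases to 1.5× activity: 0.54 × 1.5 = 0.81.
The remaining 46% of clearance is unaffected.
New clearance relative to baseline: 0.81 + 0.46 = 1.27.
To maintain the same steady-state level, dose must scale with clearance: new dose = 100 × 1.27 = 127 mg.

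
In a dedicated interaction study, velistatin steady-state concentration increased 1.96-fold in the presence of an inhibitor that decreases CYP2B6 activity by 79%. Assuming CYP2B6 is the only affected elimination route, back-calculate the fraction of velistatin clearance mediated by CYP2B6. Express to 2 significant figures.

CL'/CL = 1 / 1.96 = 0.5102
0.21·fm + (1 − fm) = 0.5102
fm = (0.5102 − 1) / (0.21 − 1) = 0.62

0.62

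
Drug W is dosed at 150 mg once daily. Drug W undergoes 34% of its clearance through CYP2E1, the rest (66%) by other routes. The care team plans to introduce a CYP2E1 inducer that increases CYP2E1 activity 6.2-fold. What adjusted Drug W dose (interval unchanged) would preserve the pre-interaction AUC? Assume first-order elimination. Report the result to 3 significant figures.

CYP2E1: 0.34 × 6.2 = 2.108
Other: 0.66 (unchanged)
Relative clearance = 2.108 + 0.66 = 2.768.
Exposure is unchanged when dose changes in proportion to clearance. New dose = 150 mg × 2.768 = 415 mg.

415 mg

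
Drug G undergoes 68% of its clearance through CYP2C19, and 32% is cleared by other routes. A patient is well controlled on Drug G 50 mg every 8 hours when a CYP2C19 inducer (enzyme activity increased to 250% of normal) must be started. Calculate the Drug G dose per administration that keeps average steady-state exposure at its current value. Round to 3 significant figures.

101 mg

The CYP2C19 pathway (68% of clearance) is boosted to 2.5× activity: 0.68 × 2.5 = 1.7.
The remaining 32% of clearance is unaffected.
CL_new/CL_old = 1.7 + 0.32 = 2.02.
Exposure is unchanged when dose changes in proportion to clearance. New dose = 50 mg × 2.02 = 101 mg.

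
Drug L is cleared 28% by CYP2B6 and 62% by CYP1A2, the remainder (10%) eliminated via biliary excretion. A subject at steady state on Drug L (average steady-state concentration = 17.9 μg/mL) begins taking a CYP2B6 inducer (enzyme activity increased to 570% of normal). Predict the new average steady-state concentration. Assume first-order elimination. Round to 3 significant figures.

7.73 μg/mL

The CYP2B6 pathway (28% of clearance) increases to 5.7× activity: 0.28 × 5.7 = 1.596.
CYP1A2 (62%) and the residual 10% are unaffected.
Relative clearance = 1.596 + 0.62 + 0.1 = 2.316.
New average steady-state concentration = baseline ÷ relative clearance = 17.9 / 2.316 = 7.73 μg/mL.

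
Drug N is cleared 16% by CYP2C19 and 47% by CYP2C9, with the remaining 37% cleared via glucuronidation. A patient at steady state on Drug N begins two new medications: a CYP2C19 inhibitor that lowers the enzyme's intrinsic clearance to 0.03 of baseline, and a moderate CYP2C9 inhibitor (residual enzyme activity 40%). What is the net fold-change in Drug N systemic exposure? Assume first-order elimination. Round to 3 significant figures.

1.78

The CYP2C19 pathway (16% of clearance) is reduced to 0.03× activity: 0.16 × 0.03 = 0.0048.
The CYP2C9 pathway (47% of clearance) falls to 0.4× activity: 0.47 × 0.4 = 0.188.
The remaining 37% of clearance is unaffected.
New clearance relative to baseline: 0.0048 + 0.188 + 0.37 = 0.5628.
Because systemic exposure varies inversely with clearance, the combined effect is 1 / 0.5628 = 1.78.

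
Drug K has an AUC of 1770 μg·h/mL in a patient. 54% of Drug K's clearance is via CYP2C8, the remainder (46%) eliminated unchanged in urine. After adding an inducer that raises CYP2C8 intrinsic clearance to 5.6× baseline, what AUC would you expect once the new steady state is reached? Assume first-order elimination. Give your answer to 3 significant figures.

508 μg·h/mL

The CYP2C8 pathway (54% of clearance) rises to 5.6× activity: 0.54 × 5.6 = 3.024.
The remaining 46% of clearance is unaffected.
CL_new/CL_old = 3.024 + 0.46 = 3.484.
AUC ∝ 1/CL, so new value = 1770 / 3.484 = 508 μg·h/mL.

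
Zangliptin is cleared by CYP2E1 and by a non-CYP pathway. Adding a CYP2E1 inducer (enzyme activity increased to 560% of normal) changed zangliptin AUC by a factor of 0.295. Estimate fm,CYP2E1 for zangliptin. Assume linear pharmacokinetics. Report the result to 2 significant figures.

CL'/CL = 1 / 0.295 = 3.39
5.6·fm + (1 − fm) = 3.39
fm = (3.39 − 1) / (5.6 − 1) = 0.52

0.52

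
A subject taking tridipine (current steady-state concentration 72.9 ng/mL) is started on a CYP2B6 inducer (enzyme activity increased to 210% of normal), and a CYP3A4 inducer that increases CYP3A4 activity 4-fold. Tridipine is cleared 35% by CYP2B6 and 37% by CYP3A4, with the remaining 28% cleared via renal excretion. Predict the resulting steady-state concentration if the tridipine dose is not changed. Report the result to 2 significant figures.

29 ng/mL

CYP2B6: 0.35 × 2.1 = 0.735
CYP3A4: 0.37 × 4 = 1.48
Other: 0.28 (unchanged)
New clearance relative to baseline: 0.735 + 1.48 + 0.28 = 2.495.
New steady-state concentration = 72.9 / 2.495 = 29 ng/mL (concentration scales inversely with clearance).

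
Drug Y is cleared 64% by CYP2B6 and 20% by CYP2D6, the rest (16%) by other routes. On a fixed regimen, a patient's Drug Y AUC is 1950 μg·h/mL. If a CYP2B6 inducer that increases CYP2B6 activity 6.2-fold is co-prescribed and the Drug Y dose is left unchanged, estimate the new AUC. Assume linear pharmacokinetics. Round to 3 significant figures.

The CYP2B6 pathway (64% of clearance) increases to 6.2× activity: 0.64 × 6.2 = 3.968.
CYP2D6 (20%) and the residual 16% are unaffected.
CL_new/CL_old = 3.968 + 0.2 + 0.16 = 4.328.
AUC ∝ 1/CL, so new value = 1950 / 4.328 = 451 μg·h/mL.

451 μg·h/mL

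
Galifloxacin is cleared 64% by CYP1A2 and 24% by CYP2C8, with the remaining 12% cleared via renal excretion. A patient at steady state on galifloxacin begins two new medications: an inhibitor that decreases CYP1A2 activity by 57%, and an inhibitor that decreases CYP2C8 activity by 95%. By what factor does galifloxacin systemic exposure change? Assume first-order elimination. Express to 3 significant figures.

2.46

The CYP1A2 pathway (64% of clearance) is reduced to 0.43× activity: 0.64 × 0.43 = 0.2752.
The CYP2C8 pathway (24% of clearance) is reduced to 0.05× activity: 0.24 × 0.05 = 0.012.
Non-CYP routes (12%) are unchanged.
New clearance relative to baseline: 0.2752 + 0.012 + 0.12 = 0.4072.
Because systemic exposure varies inversely with clearance, the combined effect is 1 / 0.4072 = 2.46.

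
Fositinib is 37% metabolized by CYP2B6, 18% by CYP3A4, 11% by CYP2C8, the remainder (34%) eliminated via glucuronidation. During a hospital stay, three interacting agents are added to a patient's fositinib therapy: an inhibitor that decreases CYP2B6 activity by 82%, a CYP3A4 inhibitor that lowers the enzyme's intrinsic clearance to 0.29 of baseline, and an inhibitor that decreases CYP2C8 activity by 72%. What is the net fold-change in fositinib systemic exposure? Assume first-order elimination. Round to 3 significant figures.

2.04

The CYP2B6 pathway (37% of clearance) is reduced to 0.18× activity: 0.37 × 0.18 = 0.0666.
The CYP3A4 pathway (18% of clearance) falls to 0.29× activity: 0.18 × 0.29 = 0.0522.
The CYP2C8 pathway (11% of clearance) is reduced to 0.28× activity: 0.11 × 0.28 = 0.0308.
The remaining 34% of clearance is unaffected.
CL_new/CL_old = 0.0666 + 0.0522 + 0.0308 + 0.34 = 0.4896.
Net systemic exposure ratio = 1 / 0.4896 = 2.04.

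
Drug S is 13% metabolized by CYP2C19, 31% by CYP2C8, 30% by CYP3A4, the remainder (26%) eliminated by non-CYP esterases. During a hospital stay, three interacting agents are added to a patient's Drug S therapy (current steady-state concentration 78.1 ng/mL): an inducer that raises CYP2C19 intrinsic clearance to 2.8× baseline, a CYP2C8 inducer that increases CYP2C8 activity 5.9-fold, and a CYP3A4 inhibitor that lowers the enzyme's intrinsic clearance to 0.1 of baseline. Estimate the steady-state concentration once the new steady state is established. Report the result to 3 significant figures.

CYP2C19: 0.13 × 2.8 = 0.364
CYP2C8: 0.31 × 5.9 = 1.829
CYP3A4: 0.3 × 0.1 = 0.03
Other: 0.26 (unchanged)
Relative clearance = 0.364 + 1.829 + 0.03 + 0.26 = 2.483.
Steady-state concentration ∝ 1/CL: new value = 78.1 / 2.483 = 31.5 ng/mL.

31.5 ng/mL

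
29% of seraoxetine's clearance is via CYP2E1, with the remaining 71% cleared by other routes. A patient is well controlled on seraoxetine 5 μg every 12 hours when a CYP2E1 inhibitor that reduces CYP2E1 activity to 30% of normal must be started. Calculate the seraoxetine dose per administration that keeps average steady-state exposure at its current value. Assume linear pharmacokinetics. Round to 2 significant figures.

4.0 μg

The CYP2E1 pathway (29% of clearance) is reduced to 0.3× activity: 0.29 × 0.3 = 0.087.
Non-CYP routes (71%) are unchanged.
CL_new/CL_old = 0.087 + 0.71 = 0.797.
Exposure is unchanged when dose changes in proportion to clearance. New dose = 5 μg × 0.797 = 4.0 μg.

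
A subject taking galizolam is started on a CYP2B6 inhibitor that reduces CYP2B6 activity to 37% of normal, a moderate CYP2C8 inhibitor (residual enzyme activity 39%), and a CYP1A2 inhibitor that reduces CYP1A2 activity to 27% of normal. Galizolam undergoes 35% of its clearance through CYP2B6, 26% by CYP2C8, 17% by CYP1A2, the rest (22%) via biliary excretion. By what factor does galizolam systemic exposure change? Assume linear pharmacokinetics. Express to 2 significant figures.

The CYP2B6 pathway (35% of clearance) is reduced to 0.37× activity: 0.35 × 0.37 = 0.1295.
The CYP2C8 pathway (26% of clearance) drops to 0.39× activity: 0.26 × 0.39 = 0.1014.
The CYP1A2 pathway (17% of clearance) is reduced to 0.27× activity: 0.17 × 0.27 = 0.0459.
The remaining 22% of clearance is unaffected.
CL_new/CL_old = 0.1295 + 0.1014 + 0.0459 + 0.22 = 0.4968.
Net systemic exposure ratio = 1 / 0.4968 = 2.0.

2.0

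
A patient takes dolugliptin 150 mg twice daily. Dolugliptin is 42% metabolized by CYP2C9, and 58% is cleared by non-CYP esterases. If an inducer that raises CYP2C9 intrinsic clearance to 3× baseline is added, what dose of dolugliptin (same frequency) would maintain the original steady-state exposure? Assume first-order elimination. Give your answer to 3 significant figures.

276 mg

The CYP2C9 pathway (42% of clearance) increases to 3× activity: 0.42 × 3 = 1.26.
The remaining 58% of clearance is unaffected.
Relative clearance = 1.26 + 0.58 = 1.84.
To maintain the same steady-state level, dose must scale with clearance: new dose = 150 × 1.84 = 276 mg.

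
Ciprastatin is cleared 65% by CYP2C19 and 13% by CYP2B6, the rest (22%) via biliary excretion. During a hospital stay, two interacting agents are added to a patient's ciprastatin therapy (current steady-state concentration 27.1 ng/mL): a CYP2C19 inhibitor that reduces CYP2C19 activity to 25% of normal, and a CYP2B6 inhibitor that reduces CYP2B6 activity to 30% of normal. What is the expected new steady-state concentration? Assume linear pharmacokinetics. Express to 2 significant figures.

The CYP2C19 pathway (65% of clearance) drops to 0.25× activity: 0.65 × 0.25 = 0.1625.
The CYP2B6 pathway (13% of clearance) is reduced to 0.3× activity: 0.13 × 0.3 = 0.039.
The remaining 22% of clearance is unaffected.
Relative clearance = 0.1625 + 0.039 + 0.22 = 0.4215.
Steady-state concentration ∝ 1/CL: new value = 27.1 / 0.4215 = 64 ng/mL.

64 ng/mL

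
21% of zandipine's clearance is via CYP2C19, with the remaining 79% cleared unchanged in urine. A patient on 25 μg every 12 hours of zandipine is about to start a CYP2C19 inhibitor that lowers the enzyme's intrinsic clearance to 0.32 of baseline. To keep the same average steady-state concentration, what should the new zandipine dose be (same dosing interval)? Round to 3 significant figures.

CYP2C19: 0.21 × 0.32 = 0.0672
Other: 0.79 (unchanged)
CL_new/CL_old = 0.0672 + 0.79 = 0.8572.
Exposure is unchanged when dose changes in proportion to clearance. New dose = 25 μg × 0.8572 = 21.4 μg.

21.4 μg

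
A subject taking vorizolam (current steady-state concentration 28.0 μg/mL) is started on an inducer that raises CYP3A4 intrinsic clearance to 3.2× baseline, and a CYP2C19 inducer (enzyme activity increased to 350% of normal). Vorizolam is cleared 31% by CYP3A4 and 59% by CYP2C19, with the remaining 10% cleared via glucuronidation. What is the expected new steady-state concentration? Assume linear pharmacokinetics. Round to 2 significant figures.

8.9 μg/mL

The CYP3A4 pathway (31% of clearance) increases to 3.2× activity: 0.31 × 3.2 = 0.992.
The CYP2C19 pathway (59% of clearance) rises to 3.5× activity: 0.59 × 3.5 = 2.065.
Non-CYP routes (10%) are unchanged.
Relative clearance = 0.992 + 2.065 + 0.1 = 3.157.
Dividing the baseline by the relative clearance: 28.0 / 3.157 = 8.9 μg/mL.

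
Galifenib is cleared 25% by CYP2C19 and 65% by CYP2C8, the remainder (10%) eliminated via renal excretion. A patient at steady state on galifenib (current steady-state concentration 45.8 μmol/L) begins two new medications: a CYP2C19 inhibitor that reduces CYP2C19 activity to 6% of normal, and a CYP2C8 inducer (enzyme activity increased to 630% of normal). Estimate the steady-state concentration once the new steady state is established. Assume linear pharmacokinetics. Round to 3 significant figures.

10.9 μmol/L

The CYP2C19 pathway (25% of clearance) falls to 0.06× activity: 0.25 × 0.06 = 0.015.
The CYP2C8 pathway (65% of clearance) increases to 6.3× activity: 0.65 × 6.3 = 4.095.
The remaining 10% of clearance is unaffected.
CL_new/CL_old = 0.015 + 4.095 + 0.1 = 4.21.
Steady-state concentration ∝ 1/CL: new value = 45.8 / 4.21 = 10.9 μmol/L.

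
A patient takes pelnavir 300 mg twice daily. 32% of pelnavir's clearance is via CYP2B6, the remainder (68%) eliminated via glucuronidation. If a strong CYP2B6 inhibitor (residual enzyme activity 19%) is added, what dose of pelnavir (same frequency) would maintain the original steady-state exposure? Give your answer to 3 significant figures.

222 mg

The CYP2B6 pathway (32% of clearance) drops to 0.19× activity: 0.32 × 0.19 = 0.0608.
The remaining 68% of clearance is unaffected.
Relative clearance = 0.0608 + 0.68 = 0.7408.
Css,avg = (dose rate)/CL, so holding Css fixed requires dose ∝ CL: 300 × 0.7408 = 222 mg.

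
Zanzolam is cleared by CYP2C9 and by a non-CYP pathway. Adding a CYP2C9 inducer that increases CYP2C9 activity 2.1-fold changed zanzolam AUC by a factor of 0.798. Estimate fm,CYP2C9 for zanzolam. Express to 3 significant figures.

Write x for the fraction cleared via CYP2C9. The observed AUC change means clearance rose to 1/0.798 = 1.253 of baseline.
Setting x·2.1 + (1 − x) = 1.253 and solving: x = (1.253 − 1)/(2.1 − 1) = 0.230.

0.230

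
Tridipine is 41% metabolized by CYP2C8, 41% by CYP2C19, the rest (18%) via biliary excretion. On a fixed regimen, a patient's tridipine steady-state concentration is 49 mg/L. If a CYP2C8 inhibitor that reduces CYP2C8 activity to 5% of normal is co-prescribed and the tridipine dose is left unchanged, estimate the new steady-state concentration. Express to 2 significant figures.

80 mg/L

CYP2C8: 0.41 × 0.05 = 0.0205
CYP2C19: 0.41 (unchanged)
Other: 0.18 (unchanged)
CL_new/CL_old = 0.0205 + 0.41 + 0.18 = 0.6105.
With dosing unchanged, steady-state concentration scales as 1/CL: 49 / 0.6105 = 80 mg/L.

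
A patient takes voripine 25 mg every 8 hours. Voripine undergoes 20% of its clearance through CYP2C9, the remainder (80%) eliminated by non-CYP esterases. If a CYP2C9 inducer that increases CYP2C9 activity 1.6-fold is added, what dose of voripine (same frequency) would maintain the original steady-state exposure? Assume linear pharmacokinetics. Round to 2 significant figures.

The CYP2C9 pathway (20% of clearance) increases to 1.6× activity: 0.2 × 1.6 = 0.32.
Non-CYP routes (80%) are unchanged.
Relative clearance = 0.32 + 0.8 = 1.12.
Css,avg = (dose rate)/CL, so holding Css fixed requires dose ∝ CL: 25 × 1.12 = 28 mg.

28 mg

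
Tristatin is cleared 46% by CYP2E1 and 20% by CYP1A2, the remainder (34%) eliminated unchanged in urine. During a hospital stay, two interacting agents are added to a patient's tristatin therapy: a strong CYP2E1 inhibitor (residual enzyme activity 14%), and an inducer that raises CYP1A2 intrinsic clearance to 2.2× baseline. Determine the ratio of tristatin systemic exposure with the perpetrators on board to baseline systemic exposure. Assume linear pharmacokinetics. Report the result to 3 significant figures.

The CYP2E1 pathway (46% of clearance) is reduced to 0.14× activity: 0.46 × 0.14 = 0.0644.
The CYP1A2 pathway (20% of clearance) rises to 2.2× activity: 0.2 × 2.2 = 0.44.
The remaining 34% of clearance is unaffected.
New clearance relative to baseline: 0.0644 + 0.44 + 0.34 = 0.8444.
Systemic exposure ∝ 1/CL: fold-change = 1 / 0.8444 = 1.18.

1.18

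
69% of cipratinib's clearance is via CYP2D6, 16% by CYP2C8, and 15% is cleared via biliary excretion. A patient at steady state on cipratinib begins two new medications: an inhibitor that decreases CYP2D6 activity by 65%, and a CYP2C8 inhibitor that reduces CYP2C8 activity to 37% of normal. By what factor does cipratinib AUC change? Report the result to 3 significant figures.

The CYP2D6 pathway (69% of clearance) falls to 0.35× activity: 0.69 × 0.35 = 0.2415.
The CYP2C8 pathway (16% of clearance) drops to 0.37× activity: 0.16 × 0.37 = 0.0592.
Non-CYP routes (15%) are unchanged.
CL_new/CL_old = 0.2415 + 0.0592 + 0.15 = 0.4507.
Because AUC varies inversely with clearance, the combined effect is 1 / 0.4507 = 2.22.

2.22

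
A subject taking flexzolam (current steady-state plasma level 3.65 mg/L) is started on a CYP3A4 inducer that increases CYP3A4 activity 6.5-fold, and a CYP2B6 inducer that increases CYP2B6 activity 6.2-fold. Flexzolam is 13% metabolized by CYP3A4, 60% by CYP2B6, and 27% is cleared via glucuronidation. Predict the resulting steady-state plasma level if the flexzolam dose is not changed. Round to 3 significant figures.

0.755 mg/L

The CYP3A4 pathway (13% of clearance) is boosted to 6.5× activity: 0.13 × 6.5 = 0.845.
The CYP2B6 pathway (60% of clearance) is boosted to 6.2× activity: 0.6 × 6.2 = 3.72.
The remaining 27% of clearance is unaffected.
New clearance relative to baseline: 0.845 + 3.72 + 0.27 = 4.835.
New steady-state plasma level = 3.65 / 4.835 = 0.755 mg/L (concentration scales inversely with clearance).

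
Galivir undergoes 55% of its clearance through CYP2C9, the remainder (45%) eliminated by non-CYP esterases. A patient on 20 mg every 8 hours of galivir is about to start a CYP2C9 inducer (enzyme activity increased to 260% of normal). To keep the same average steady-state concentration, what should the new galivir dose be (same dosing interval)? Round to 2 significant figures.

38 mg

The CYP2C9 pathway (55% of clearance) rises to 2.6× activity: 0.55 × 2.6 = 1.43.
Non-CYP routes (45%) are unchanged.
CL_new/CL_old = 1.43 + 0.45 = 1.88.
Css,avg = (dose rate)/CL, so holding Css fixed requires dose ∝ CL: 20 × 1.88 = 38 mg.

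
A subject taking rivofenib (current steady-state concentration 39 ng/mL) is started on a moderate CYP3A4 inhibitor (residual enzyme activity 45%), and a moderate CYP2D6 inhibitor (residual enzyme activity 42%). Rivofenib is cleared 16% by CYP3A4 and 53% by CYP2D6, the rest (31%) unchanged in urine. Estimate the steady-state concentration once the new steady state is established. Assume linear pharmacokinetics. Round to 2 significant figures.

65 ng/mL

The CYP3A4 pathway (16% of clearance) drops to 0.45× activity: 0.16 × 0.45 = 0.072.
The CYP2D6 pathway (53% of clearance) drops to 0.42× activity: 0.53 × 0.42 = 0.2226.
Non-CYP routes (31%) are unchanged.
Relative clearance = 0.072 + 0.2226 + 0.31 = 0.6046.
New steady-state concentration = 39 / 0.6046 = 65 ng/mL (concentration scales inversely with clearance).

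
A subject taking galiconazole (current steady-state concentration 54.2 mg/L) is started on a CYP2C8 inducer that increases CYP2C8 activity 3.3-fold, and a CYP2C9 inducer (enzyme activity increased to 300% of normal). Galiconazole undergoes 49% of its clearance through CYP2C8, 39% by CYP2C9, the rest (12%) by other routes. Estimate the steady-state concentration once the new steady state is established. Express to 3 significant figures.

The CYP2C8 pathway (49% of clearance) increases to 3.3× activity: 0.49 × 3.3 = 1.617.
The CYP2C9 pathway (39% of clearance) rises to 3× activity: 0.39 × 3 = 1.17.
Non-CYP routes (12%) are unchanged.
New clearance relative to baseline: 1.617 + 1.17 + 0.12 = 2.907.
New steady-state concentration = 54.2 / 2.907 = 18.6 mg/L (concentration scales inversely with clearance).

18.6 mg/L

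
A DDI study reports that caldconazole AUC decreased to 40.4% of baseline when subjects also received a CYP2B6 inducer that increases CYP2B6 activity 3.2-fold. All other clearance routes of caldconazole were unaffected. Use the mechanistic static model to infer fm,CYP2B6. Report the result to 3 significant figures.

0.671

Let fm be the CYP2B6 fraction. New clearance relative to baseline = fm × 3.2 + (1 − fm).
AUC ratio = 1 / (new CL fraction), so new CL fraction = 1 / 0.404 = 2.475.
fm × 3.2 + 1 − fm = 2.475  ⇒  fm × (3.2 − 1) = 1.475  ⇒  fm = 0.671.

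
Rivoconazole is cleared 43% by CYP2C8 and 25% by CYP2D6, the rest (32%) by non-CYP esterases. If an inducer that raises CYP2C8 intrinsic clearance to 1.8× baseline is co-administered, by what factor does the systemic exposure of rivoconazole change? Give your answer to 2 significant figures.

The CYP2C8 pathway (43% of clearance) increases to 1.8× activity: 0.43 × 1.8 = 0.774.
CYP2D6 (25%) and the residual 32% are unaffected.
Relative clearance = 0.774 + 0.25 + 0.32 = 1.344.
Since systemic exposure ∝ 1/CL, the ratio is 1 / 1.344 = 0.74.

0.74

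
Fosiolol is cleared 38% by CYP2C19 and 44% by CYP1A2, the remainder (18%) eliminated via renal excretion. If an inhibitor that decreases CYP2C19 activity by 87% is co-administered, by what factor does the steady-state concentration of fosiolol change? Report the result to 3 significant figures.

CYP2C19: 0.38 × 0.13 = 0.0494
CYP1A2: 0.44 (unchanged)
Other: 0.18 (unchanged)
CL_new/CL_old = 0.0494 + 0.44 + 0.18 = 0.6694.
Steady-state concentration is inversely proportional to clearance, so the fold-change is 1 / 0.6694 = 1.49.

1.49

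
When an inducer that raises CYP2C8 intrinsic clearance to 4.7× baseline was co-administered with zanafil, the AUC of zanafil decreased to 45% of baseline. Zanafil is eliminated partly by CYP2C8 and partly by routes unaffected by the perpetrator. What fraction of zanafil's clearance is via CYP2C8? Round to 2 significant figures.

0.33

Let fm be the CYP2C8 fraction. New clearance relative to baseline = fm × 4.7 + (1 − fm).
AUC ratio = 1 / (new CL fraction), so new CL fraction = 1 / 0.450 = 2.222.
fm × 4.7 + 1 − fm = 2.222  ⇒  fm × (4.7 − 1) = 1.222  ⇒  fm = 0.33.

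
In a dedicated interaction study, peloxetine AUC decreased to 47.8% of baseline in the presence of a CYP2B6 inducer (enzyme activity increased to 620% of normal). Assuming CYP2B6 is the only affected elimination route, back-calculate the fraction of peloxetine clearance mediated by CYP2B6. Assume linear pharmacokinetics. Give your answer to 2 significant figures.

0.21

Let fm be the CYP2B6 fraction. New clearance relative to baseline = fm × 6.2 + (1 − fm).
AUC ratio = 1 / (new CL fraction), so new CL fraction = 1 / 0.478 = 2.092.
fm × 6.2 + 1 − fm = 2.092  ⇒  fm × (6.2 − 1) = 1.092  ⇒  fm = 0.21.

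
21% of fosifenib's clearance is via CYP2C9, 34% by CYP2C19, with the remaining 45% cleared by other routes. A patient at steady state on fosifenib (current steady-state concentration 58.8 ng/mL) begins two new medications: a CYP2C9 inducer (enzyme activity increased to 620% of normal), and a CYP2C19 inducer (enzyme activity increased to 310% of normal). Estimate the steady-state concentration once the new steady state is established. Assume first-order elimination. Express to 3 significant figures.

The CYP2C9 pathway (21% of clearance) rises to 6.2× activity: 0.21 × 6.2 = 1.302.
The CYP2C19 pathway (34% of clearance) increases to 3.1× activity: 0.34 × 3.1 = 1.054.
The remaining 45% of clearance is unaffected.
Relative clearance = 1.302 + 1.054 + 0.45 = 2.806.
Dividing the baseline by the relative clearance: 58.8 / 2.806 = 21.0 ng/mL.

21.0 ng/mL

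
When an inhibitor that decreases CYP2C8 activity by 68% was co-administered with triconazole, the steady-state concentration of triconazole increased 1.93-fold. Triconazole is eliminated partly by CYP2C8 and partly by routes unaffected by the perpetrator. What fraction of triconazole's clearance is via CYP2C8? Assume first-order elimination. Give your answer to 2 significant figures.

Let fm be the CYP2C8 fraction. New clearance relative to baseline = fm × 0.32 + (1 − fm).
Steady-state concentration ratio = 1 / (new CL fraction), so new CL fraction = 1 / 1.93 = 0.5181.
fm × 0.32 + 1 − fm = 0.5181  ⇒  fm × (0.32 − 1) = −0.4819  ⇒  fm = 0.71.

0.71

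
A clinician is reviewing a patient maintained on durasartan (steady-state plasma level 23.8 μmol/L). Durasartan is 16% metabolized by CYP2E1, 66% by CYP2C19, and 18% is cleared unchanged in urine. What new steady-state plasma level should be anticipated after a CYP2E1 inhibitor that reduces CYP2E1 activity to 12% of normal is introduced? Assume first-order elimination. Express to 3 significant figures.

The CYP2E1 pathway (16% of clearance) falls to 0.12× activity: 0.16 × 0.12 = 0.0192.
CYP2C19 (66%) and the residual 18% are unaffected.
CL_new/CL_old = 0.0192 + 0.66 + 0.18 = 0.8592.
New steady-state plasma level = baseline ÷ relative clearance = 23.8 / 0.8592 = 27.7 μmol/L.

27.7 μmol/L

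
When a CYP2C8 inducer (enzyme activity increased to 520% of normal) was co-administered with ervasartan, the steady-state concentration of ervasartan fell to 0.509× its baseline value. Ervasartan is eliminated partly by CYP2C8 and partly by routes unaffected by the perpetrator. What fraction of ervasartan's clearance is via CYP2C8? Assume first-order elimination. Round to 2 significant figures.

Write x for the fraction cleared via CYP2C8. The observed steady-state concentration change means clearance rose to 1/0.509 = 1.965 of baseline.
Setting x·5.2 + (1 − x) = 1.965 and solving: x = (1.965 − 1)/(5.2 − 1) = 0.23.

0.23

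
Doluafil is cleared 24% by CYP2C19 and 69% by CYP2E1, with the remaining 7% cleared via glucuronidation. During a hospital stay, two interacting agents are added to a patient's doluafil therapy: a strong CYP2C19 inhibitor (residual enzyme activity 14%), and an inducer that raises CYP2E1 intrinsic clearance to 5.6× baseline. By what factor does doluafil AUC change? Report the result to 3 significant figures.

0.252

The CYP2C19 pathway (24% of clearance) falls to 0.14× activity: 0.24 × 0.14 = 0.0336.
The CYP2E1 pathway (69% of clearance) increases to 5.6× activity: 0.69 × 5.6 = 3.864.
Non-CYP routes (7%) are unchanged.
New clearance relative to baseline: 0.0336 + 3.864 + 0.07 = 3.9676.
AUC ∝ 1/CL: fold-change = 1 / 3.9676 = 0.252.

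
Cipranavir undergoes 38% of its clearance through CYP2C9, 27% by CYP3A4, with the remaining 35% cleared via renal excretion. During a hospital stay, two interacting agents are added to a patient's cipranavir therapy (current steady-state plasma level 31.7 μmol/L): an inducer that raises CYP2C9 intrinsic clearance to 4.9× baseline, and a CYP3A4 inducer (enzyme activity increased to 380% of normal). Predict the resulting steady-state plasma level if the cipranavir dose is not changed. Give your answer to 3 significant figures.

The CYP2C9 pathway (38% of clearance) is boosted to 4.9× activity: 0.38 × 4.9 = 1.862.
The CYP3A4 pathway (27% of clearance) is boosted to 3.8× activity: 0.27 × 3.8 = 1.026.
The remaining 35% of clearance is unaffected.
CL_new/CL_old = 1.862 + 1.026 + 0.35 = 3.238.
Steady-state plasma level ∝ 1/CL: new value = 31.7 / 3.238 = 9.79 μmol/L.

9.79 μmol/L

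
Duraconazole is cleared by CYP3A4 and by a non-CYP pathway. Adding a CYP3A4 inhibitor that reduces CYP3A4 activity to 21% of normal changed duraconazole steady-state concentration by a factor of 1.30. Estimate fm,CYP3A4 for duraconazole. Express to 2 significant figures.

0.29

Let x = fm,CYP3A4. Because steady-state concentration ∝ 1/CL, relative clearance fell to 1/1.30 = 0.7692.
Only the CYP3A4 route changed, so 0.7692 = x·0.21 + (1 − x), giving x = 0.29.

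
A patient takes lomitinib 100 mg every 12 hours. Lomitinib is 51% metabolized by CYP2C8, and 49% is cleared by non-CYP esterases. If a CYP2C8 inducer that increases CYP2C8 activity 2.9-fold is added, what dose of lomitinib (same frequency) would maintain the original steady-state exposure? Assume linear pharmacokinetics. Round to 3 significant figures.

The CYP2C8 pathway (51% of clearance) increases to 2.9× activity: 0.51 × 2.9 = 1.479.
The remaining 49% of clearance is unaffected.
Relative clearance = 1.479 + 0.49 = 1.969.
Css,avg = (dose rate)/CL, so holding Css fixed requires dose ∝ CL: 100 × 1.969 = 197 mg.

197 mg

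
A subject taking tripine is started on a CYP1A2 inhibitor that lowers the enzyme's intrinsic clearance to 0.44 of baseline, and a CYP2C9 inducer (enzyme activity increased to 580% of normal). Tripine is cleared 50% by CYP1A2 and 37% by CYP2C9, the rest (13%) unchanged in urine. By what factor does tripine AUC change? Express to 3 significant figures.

The CYP1A2 pathway (50% of clearance) falls to 0.44× activity: 0.5 × 0.44 = 0.22.
The CYP2C9 pathway (37% of clearance) increases to 5.8× activity: 0.37 × 5.8 = 2.146.
Non-CYP routes (13%) are unchanged.
Relative clearance = 0.22 + 2.146 + 0.13 = 2.496.
Net AUC ratio = 1 / 2.496 = 0.401.

0.401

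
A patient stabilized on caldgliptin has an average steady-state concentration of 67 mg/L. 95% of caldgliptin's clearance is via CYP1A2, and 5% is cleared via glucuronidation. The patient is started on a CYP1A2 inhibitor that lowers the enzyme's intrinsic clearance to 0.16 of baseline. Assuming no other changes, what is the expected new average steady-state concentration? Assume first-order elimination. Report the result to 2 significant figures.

3.3 × 10² mg/L

The CYP1A2 pathway (95% of clearance) is reduced to 0.16× activity: 0.95 × 0.16 = 0.152.
The remaining 5% of clearance is unaffected.
Relative clearance = 0.152 + 0.05 = 0.202.
New average steady-state concentration = baseline ÷ relative clearance = 67 / 0.202 = 3.3 × 10² mg/L.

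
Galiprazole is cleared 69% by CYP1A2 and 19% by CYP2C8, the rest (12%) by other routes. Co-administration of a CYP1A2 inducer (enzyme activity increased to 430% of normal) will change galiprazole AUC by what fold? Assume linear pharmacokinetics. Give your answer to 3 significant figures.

0.305

The CYP1A2 pathway (69% of clearance) rises to 4.3× activity: 0.69 × 4.3 = 2.967.
CYP2C8 (19%) and the residual 12% are unaffected.
New clearance relative to baseline: 2.967 + 0.19 + 0.12 = 3.277.
AUC ratio = CL_old/CL_new = 1 / 3.277 = 0.305.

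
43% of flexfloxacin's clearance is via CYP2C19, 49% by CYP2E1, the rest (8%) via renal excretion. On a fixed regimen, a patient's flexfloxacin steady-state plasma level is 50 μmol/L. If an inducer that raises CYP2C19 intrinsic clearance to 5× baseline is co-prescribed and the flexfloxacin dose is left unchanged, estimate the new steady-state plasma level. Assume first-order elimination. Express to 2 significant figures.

18 μmol/L

The CYP2C19 pathway (43% of clearance) rises to 5× activity: 0.43 × 5 = 2.15.
CYP2E1 (49%) and the residual 8% are unaffected.
New clearance relative to baseline: 2.15 + 0.49 + 0.08 = 2.72.
With dosing unchanged, steady-state plasma level scales as 1/CL: 50 / 2.72 = 18 μmol/L.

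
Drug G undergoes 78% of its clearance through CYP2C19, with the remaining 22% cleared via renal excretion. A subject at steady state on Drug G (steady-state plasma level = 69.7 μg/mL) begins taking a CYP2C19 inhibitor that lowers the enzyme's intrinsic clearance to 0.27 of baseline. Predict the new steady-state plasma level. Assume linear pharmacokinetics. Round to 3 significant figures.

162 μg/mL

The CYP2C19 pathway (78% of clearance) falls to 0.27× activity: 0.78 × 0.27 = 0.2106.
The remaining 22% of clearance is unaffected.
New clearance relative to baseline: 0.2106 + 0.22 = 0.4306.
New steady-state plasma level = baseline ÷ relative clearance = 69.7 / 0.4306 = 162 μg/mL.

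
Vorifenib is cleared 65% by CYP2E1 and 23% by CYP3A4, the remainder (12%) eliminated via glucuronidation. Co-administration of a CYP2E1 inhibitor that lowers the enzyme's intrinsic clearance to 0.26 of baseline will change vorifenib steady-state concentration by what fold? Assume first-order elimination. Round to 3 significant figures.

CYP2E1: 0.65 × 0.26 = 0.169
CYP3A4: 0.23 (unchanged)
Other: 0.12 (unchanged)
New clearance relative to baseline: 0.169 + 0.23 + 0.12 = 0.519.
Steady-state concentration ratio = CL_old/CL_new = 1 / 0.519 = 1.93.

1.93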